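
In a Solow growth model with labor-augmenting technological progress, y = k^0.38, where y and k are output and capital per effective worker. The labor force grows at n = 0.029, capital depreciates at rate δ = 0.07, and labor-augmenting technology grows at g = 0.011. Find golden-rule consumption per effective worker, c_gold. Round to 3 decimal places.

c_gold ≈ 1.325

Capital per effective worker breaks even when investment replaces (n + g + δ)·k; here n + g + δ = 0.11.
Setting f'(k) = n+g+δ gives 0.38·k^(0.38−1) = 0.11, hence k_gold = (0.38/0.11)^(1/0.62) ≈ 7.3854.
y_gold = 7.3854^0.38 ≈ 2.1379.
c_gold = y_gold − (n+g+δ)·k_gold = 2.1379 − 0.11·7.3854 ≈ 1.3255.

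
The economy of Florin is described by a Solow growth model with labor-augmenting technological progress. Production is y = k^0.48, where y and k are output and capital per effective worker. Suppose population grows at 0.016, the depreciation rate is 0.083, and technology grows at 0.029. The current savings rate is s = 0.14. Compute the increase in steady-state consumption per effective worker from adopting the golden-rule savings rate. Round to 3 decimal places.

Δc ≈ 0.827

The effective depreciation rate is n + g + δ = 0.016 + 0.029 + 0.083 = 0.128.
Current steady state (s = 0.14): k* = (0.14/0.128)^(1/0.52) ≈ 1.1881, y* = 1.1881^0.48 ≈ 1.0862, c* = (1−0.14)·1.0862 ≈ 0.9342.
At the golden rule the marginal product of capital equals n+g+δ: 0.48·k^(0.48−1) = 0.128. Solving, k_gold = (0.48/0.128)^(1/0.52) ≈ 12.7030.
y_gold = 12.7030^0.48 ≈ 3.3875, c_gold = y_gold − 0.128·k_gold ≈ 1.7615.
Gain: Δc = 1.7615 − 0.9342 ≈ 0.8273.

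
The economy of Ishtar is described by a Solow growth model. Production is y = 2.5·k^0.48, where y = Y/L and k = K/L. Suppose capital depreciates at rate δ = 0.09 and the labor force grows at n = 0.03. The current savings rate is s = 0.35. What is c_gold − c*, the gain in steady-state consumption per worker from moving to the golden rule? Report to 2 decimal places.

Δc ≈ 0.72

Break-even investment rate: n + δ = 0.03 + 0.09 = 0.12.
Current steady state (s = 0.35): k* = (0.35·2.5/0.12)^(1/0.52) ≈ 45.6333, y* = 2.5·45.6333^0.48 ≈ 15.6457, c* = (1−0.35)·15.6457 ≈ 10.1697.
At the golden rule the marginal product of capital equals n+δ: 0.48·2.5·k^(0.48−1) = 0.12. Solving, k_gold = (0.48·2.5/0.12)^(1/0.52) ≈ 83.7678.
y_gold = 2.5·83.7678^0.48 ≈ 20.9419, c_gold = y_gold − 0.12·k_gold ≈ 10.8898.
Gain: Δc = 10.8898 − 10.1697 ≈ 0.7201.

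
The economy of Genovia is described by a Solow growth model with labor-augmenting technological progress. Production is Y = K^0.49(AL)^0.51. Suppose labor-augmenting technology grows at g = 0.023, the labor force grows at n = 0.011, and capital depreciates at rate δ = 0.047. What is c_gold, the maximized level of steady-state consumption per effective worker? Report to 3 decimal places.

n + g + δ = 0.011 + 0.023 + 0.047 = 0.081.
At the golden rule the marginal product of capital equals n+g+δ: 0.49·k^(0.49−1) = 0.081. Solving, k_gold = (0.49/0.081)^(1/0.51) ≈ 34.1010.
y_gold = 34.1010^0.49 ≈ 5.6371.
c_gold = y_gold − (n+g+δ)·k_gold = 5.6371 − 0.081·34.1010 ≈ 2.8749.

c_gold ≈ 2.875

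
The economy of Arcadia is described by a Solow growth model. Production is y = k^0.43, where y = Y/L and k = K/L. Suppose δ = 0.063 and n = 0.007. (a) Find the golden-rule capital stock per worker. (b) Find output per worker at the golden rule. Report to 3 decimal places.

(a) k_gold ≈ 24.161; (b) y_gold ≈ 3.933

The effective depreciation rate is n + δ = 0.007 + 0.063 = 0.07.
Maximizing c = f(k) − (n+δ)·k gives f'(k) = n+δ, i.e. 0.43·k^(0.43−1) = 0.07, so k_gold = (0.43/0.07)^(1/0.57) ≈ 24.1605.
y_gold = 24.1605^0.43 ≈ 3.9331.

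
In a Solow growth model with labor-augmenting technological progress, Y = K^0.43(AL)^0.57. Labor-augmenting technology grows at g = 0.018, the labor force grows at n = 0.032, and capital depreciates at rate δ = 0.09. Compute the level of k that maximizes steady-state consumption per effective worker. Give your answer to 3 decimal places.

Break-even investment rate: n + g + δ = 0.032 + 0.018 + 0.09 = 0.14.
Golden rule sets MPK = n+g+δ: 0.43·k^(0.43−1) = 0.14, so k_gold = (0.43/0.14)^(1/0.57) ≈ 7.1612.

k_gold ≈ 7.161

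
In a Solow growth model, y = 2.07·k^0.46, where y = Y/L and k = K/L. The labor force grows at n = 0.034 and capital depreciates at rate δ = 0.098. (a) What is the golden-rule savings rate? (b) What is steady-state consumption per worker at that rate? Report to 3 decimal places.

(a) s_gold = 0.460; (b) c_gold ≈ 6.017

Capital per worker breaks even when investment replaces (n + δ)·k; here n + δ = 0.132.
For Cobb-Douglas, s_gold equals capital's share: s_gold = 0.46.
Maximizing c = f(k) − (n+δ)·k gives f'(k) = n+δ, i.e. 0.46·2.07·k^(0.46−1) = 0.132, so k_gold = (0.46·2.07/0.132)^(1/0.54) ≈ 38.8306.
y_gold = 2.07·38.8306^0.46 ≈ 11.1427; c_gold = (1−0.46)·y_gold ≈ 6.0171.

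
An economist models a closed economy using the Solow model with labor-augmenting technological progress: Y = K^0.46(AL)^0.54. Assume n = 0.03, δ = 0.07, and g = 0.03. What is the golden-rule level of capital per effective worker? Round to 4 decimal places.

n + g + δ = 0.03 + 0.03 + 0.07 = 0.13.
Maximizing c = f(k) − (n+g+δ)·k gives f'(k) = n+g+δ, i.e. 0.46·k^(0.46−1) = 0.13, so k_gold = (0.46/0.13)^(1/0.54) ≈ 10.3830.

k_gold ≈ 10.3830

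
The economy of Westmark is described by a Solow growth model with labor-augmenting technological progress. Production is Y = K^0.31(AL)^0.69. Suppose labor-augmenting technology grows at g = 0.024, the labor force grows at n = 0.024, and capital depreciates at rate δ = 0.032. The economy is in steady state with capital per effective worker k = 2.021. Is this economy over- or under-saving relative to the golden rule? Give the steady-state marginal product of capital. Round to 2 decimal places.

Capital per effective worker breaks even when investment replaces (n + g + δ)·k; here n + g + δ = 0.08.
MPK = 0.31·k^(0.31−1) = 0.31·2.021^(-0.69) ≈ 0.1908.
MPK > 0.08, so the economy is dynamically efficient (under-saving).

under-saving; MPK ≈ 0.19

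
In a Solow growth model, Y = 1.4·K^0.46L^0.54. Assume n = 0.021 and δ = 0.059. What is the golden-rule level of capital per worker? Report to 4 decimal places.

n + δ = 0.021 + 0.059 = 0.08.
Golden rule sets MPK = n+δ: 0.46·1.4·k^(0.46−1) = 0.08, so k_gold = (0.46·1.4/0.08)^(1/0.54) ≈ 47.5773.

k_gold ≈ 47.5773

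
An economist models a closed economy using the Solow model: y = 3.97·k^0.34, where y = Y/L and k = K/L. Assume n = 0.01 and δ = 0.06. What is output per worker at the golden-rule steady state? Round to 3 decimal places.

y_gold ≈ 18.233

Break-even investment rate: n + δ = 0.01 + 0.06 = 0.07.
At the golden rule the marginal product of capital equals n+δ: 0.34·3.97·k^(0.34−1) = 0.07. Solving, k_gold = (0.34·3.97/0.07)^(1/0.66) ≈ 88.5583.
Output: y_gold = 3.97·k_gold^0.34 = 3.97·88.5583^0.34 ≈ 18.2326.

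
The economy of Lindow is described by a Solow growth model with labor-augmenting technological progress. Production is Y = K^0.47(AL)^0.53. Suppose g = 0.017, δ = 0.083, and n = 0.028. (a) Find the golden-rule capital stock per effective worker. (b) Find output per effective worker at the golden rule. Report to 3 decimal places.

(a) k_gold ≈ 11.637; (b) y_gold ≈ 3.169

The effective depreciation rate is n + g + δ = 0.028 + 0.017 + 0.083 = 0.128.
Maximizing c = f(k) − (n+g+δ)·k gives f'(k) = n+g+δ, i.e. 0.47·k^(0.47−1) = 0.128, so k_gold = (0.47/0.128)^(1/0.53) ≈ 11.6366.
y_gold = 11.6366^0.47 ≈ 3.1691.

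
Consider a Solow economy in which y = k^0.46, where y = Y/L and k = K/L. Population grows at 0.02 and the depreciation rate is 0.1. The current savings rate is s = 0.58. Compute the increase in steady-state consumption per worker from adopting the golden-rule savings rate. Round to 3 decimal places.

Δc ≈ 0.089

The effective depreciation rate is n + δ = 0.02 + 0.1 = 0.12.
Current steady state (s = 0.58): k* = (0.58/0.12)^(1/0.54) ≈ 18.4980, y* = 18.4980^0.46 ≈ 3.8272, c* = (1−0.58)·3.8272 ≈ 1.6074.
At the golden rule the marginal product of capital equals n+δ: 0.46·k^(0.46−1) = 0.12. Solving, k_gold = (0.46/0.12)^(1/0.54) ≈ 12.0420.
y_gold = 12.0420^0.46 ≈ 3.1414, c_gold = y_gold − 0.12·k_gold ≈ 1.6963.
Gain: Δc = 1.6963 − 1.6074 ≈ 0.0889.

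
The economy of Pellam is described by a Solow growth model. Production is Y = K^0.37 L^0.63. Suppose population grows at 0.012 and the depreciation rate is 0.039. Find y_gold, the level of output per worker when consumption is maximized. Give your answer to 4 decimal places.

y_gold ≈ 3.2022

n + δ = 0.012 + 0.039 = 0.051.
Golden rule sets MPK = n+δ: 0.37·k^(0.37−1) = 0.051, so k_gold = (0.37/0.051)^(1/0.63) ≈ 23.2317.
Output: y_gold = k_gold^0.37 = 23.2317^0.37 ≈ 3.2022.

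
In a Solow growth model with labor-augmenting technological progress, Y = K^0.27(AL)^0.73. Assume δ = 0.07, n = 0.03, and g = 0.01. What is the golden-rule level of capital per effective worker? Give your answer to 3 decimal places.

Capital per effective worker breaks even when investment replaces (n + g + δ)·k; here n + g + δ = 0.11.
Golden rule sets MPK = n+g+δ: 0.27·k^(0.27−1) = 0.11, so k_gold = (0.27/0.11)^(1/0.73) ≈ 3.4214.

k_gold ≈ 3.421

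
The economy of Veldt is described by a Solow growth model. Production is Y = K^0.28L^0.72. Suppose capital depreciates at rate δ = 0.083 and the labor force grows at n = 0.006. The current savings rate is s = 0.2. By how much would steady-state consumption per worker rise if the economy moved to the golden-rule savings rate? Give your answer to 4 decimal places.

Δc ≈ 0.0283

The effective depreciation rate is n + δ = 0.006 + 0.083 = 0.089.
Current steady state (s = 0.2): k* = (0.2/0.089)^(1/0.72) ≈ 3.0789, y* = 3.0789^0.28 ≈ 1.3701, c* = (1−0.2)·1.3701 ≈ 1.0961.
Golden rule sets MPK = n+δ: 0.28·k^(0.28−1) = 0.089, so k_gold = (0.28/0.089)^(1/0.72) ≈ 4.9130.
y_gold = 4.9130^0.28 ≈ 1.5616, c_gold = y_gold − 0.089·k_gold ≈ 1.1244.
Gain: Δc = 1.1244 − 1.0961 ≈ 0.0283.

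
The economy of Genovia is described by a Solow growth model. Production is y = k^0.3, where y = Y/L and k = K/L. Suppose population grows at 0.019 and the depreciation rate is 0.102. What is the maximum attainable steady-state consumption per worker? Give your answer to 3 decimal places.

c_gold ≈ 1.033

n + δ = 0.019 + 0.102 = 0.121.
Setting f'(k) = n+δ gives 0.3·k^(0.3−1) = 0.121, hence k_gold = (0.3/0.121)^(1/0.7) ≈ 3.6588.
y_gold = 3.6588^0.3 ≈ 1.4757.
c_gold = y_gold − (n+δ)·k_gold = 1.4757 − 0.121·3.6588 ≈ 1.0330.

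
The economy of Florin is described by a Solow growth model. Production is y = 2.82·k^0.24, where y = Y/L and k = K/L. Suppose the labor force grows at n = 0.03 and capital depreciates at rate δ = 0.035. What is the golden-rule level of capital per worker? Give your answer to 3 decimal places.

n + δ = 0.03 + 0.035 = 0.065.
Maximizing c = f(k) − (n+δ)·k gives f'(k) = n+δ, i.e. 0.24·2.82·k^(0.24−1) = 0.065, so k_gold = (0.24·2.82/0.065)^(1/0.76) ≈ 21.8211.

k_gold ≈ 21.821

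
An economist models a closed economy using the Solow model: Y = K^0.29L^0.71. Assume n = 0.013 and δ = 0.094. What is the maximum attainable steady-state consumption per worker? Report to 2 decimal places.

c_gold ≈ 1.07

Break-even investment rate: n + δ = 0.013 + 0.094 = 0.107.
Maximizing c = f(k) − (n+δ)·k gives f'(k) = n+δ, i.e. 0.29·k^(0.29−1) = 0.107, so k_gold = (0.29/0.107)^(1/0.71) ≈ 4.0727.
y_gold = 4.0727^0.29 ≈ 1.5027.
c_gold = y_gold − (n+δ)·k_gold = 1.5027 − 0.107·4.0727 ≈ 1.0669.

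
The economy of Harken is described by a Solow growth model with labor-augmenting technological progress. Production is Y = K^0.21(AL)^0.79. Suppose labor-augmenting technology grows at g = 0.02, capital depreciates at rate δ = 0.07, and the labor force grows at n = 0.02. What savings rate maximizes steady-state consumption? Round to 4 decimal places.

s_gold = 0.2100

Break-even investment rate: n + g + δ = 0.02 + 0.02 + 0.07 = 0.11.
At the golden rule MPK = n+g+δ, and in any Cobb-Douglas steady state s = (n+g+δ)·k/y = MPK·k/y = capital's share 0.21.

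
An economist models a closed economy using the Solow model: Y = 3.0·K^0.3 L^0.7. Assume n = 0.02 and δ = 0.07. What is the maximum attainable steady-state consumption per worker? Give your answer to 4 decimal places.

The effective depreciation rate is n + δ = 0.02 + 0.07 = 0.09.
Maximizing c = f(k) − (n+δ)·k gives f'(k) = n+δ, i.e. 0.3·3.0·k^(0.3−1) = 0.09, so k_gold = (0.3·3.0/0.09)^(1/0.7) ≈ 26.8270.
y_gold = 3.0·26.8270^0.3 ≈ 8.0481.
c_gold = y_gold − (n+δ)·k_gold = 8.0481 − 0.09·26.8270 ≈ 5.6337.

c_gold ≈ 5.6337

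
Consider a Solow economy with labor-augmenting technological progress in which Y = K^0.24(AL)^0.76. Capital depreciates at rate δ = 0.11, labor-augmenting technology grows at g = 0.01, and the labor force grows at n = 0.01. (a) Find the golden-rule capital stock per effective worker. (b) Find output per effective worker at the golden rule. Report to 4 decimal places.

(a) k_gold ≈ 2.2405; (b) y_gold ≈ 1.2136

The effective depreciation rate is n + g + δ = 0.01 + 0.01 + 0.11 = 0.13.
Maximizing c = f(k) − (n+g+δ)·k gives f'(k) = n+g+δ, i.e. 0.24·k^(0.24−1) = 0.13, so k_gold = (0.24/0.13)^(1/0.76) ≈ 2.2405.
y_gold = 2.2405^0.24 ≈ 1.2136.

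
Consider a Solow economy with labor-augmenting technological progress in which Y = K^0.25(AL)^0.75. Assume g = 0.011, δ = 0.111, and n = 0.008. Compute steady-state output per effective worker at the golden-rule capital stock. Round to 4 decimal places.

Capital per effective worker breaks even when investment replaces (n + g + δ)·k; here n + g + δ = 0.13.
At the golden rule the marginal product of capital equals n+g+δ: 0.25·k^(0.25−1) = 0.13. Solving, k_gold = (0.25/0.13)^(1/0.75) ≈ 2.3915.
Output: y_gold = k_gold^0.25 = 2.3915^0.25 ≈ 1.2436.

y_gold ≈ 1.2436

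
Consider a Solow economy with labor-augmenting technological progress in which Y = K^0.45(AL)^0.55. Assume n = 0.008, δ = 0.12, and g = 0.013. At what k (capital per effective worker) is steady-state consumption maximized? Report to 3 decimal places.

k_gold ≈ 8.248

n + g + δ = 0.008 + 0.013 + 0.12 = 0.141.
Golden rule sets MPK = n+g+δ: 0.45·k^(0.45−1) = 0.141, so k_gold = (0.45/0.141)^(1/0.55) ≈ 8.2481.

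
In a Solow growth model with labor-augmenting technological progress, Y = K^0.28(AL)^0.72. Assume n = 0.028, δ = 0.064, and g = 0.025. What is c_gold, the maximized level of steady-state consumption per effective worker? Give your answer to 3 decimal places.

Capital per effective worker breaks even when investment replaces (n + g + δ)·k; here n + g + δ = 0.117.
At the golden rule the marginal product of capital equals n+g+δ: 0.28·k^(0.28−1) = 0.117. Solving, k_gold = (0.28/0.117)^(1/0.72) ≈ 3.3601.
y_gold = 3.3601^0.28 ≈ 1.4040.
c_gold = y_gold − (n+g+δ)·k_gold = 1.4040 − 0.117·3.3601 ≈ 1.0109.

c_gold ≈ 1.011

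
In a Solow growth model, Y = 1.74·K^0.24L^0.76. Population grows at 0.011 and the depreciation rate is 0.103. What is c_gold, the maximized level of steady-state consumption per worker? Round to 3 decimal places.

c_gold ≈ 1.993

The effective depreciation rate is n + δ = 0.011 + 0.103 = 0.114.
Golden rule sets MPK = n+δ: 0.24·1.74·k^(0.24−1) = 0.114, so k_gold = (0.24·1.74/0.114)^(1/0.76) ≈ 5.5197.
y_gold = 1.74·5.5197^0.24 ≈ 2.6219.
c_gold = y_gold − (n+δ)·k_gold = 2.6219 − 0.114·5.5197 ≈ 1.9926.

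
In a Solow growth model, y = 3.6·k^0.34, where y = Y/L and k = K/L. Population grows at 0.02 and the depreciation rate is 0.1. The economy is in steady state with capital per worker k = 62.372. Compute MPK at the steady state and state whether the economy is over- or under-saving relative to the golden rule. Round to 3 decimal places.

The effective depreciation rate is n + δ = 0.02 + 0.1 = 0.12.
MPK = 0.34·3.6·k^(0.34−1) = 0.34·3.6·62.372^(-0.66) ≈ 0.0800.
MPK < 0.12, so the economy is dynamically inefficient (over-saving).

over-saving; MPK ≈ 0.080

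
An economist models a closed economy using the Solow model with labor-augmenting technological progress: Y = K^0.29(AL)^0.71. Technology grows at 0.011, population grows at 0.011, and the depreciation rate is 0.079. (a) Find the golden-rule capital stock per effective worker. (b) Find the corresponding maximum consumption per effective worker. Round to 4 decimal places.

(a) k_gold ≈ 4.4175; (b) c_gold ≈ 1.0923

The effective depreciation rate is n + g + δ = 0.011 + 0.011 + 0.079 = 0.101.
At the golden rule the marginal product of capital equals n+g+δ: 0.29·k^(0.29−1) = 0.101. Solving, k_gold = (0.29/0.101)^(1/0.71) ≈ 4.4175.
y_gold = 4.4175^0.29 ≈ 1.5385; c_gold = y_gold − 0.101·k_gold ≈ 1.0923.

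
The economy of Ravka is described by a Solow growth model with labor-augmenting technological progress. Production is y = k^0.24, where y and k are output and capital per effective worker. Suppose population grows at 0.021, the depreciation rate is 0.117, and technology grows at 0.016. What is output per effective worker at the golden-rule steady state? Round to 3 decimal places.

y_gold ≈ 1.150

The effective depreciation rate is n + g + δ = 0.021 + 0.016 + 0.117 = 0.154.
Setting f'(k) = n+g+δ gives 0.24·k^(0.24−1) = 0.154, hence k_gold = (0.24/0.154)^(1/0.76) ≈ 1.7928.
Output: y_gold = k_gold^0.24 = 1.7928^0.24 ≈ 1.1504.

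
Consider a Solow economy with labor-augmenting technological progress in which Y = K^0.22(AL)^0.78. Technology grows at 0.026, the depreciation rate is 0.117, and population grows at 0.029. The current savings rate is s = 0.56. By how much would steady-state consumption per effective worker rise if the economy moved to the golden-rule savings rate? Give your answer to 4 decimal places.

Capital per effective worker breaks even when investment replaces (n + g + δ)·k; here n + g + δ = 0.172.
Current steady state (s = 0.56): k* = (0.56/0.172)^(1/0.78) ≈ 4.5421, y* = 4.5421^0.22 ≈ 1.3951, c* = (1−0.56)·1.3951 ≈ 0.6138.
Golden rule sets MPK = n+g+δ: 0.22·k^(0.22−1) = 0.172, so k_gold = (0.22/0.172)^(1/0.78) ≈ 1.3710.
y_gold = 1.3710^0.22 ≈ 1.0719, c_gold = y_gold − 0.172·k_gold ≈ 0.8361.
Gain: Δc = 0.8361 − 0.6138 ≈ 0.2222.

Δc ≈ 0.2222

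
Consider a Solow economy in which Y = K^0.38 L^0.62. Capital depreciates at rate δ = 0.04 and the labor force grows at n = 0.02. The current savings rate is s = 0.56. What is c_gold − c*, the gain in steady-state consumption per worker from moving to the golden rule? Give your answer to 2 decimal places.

Capital per worker breaks even when investment replaces (n + δ)·k; here n + δ = 0.06.
Current steady state (s = 0.56): k* = (0.56/0.06)^(1/0.62) ≈ 36.6923, y* = 36.6923^0.38 ≈ 3.9313, c* = (1−0.56)·3.9313 ≈ 1.7298.
At the golden rule the marginal product of capital equals n+δ: 0.38·k^(0.38−1) = 0.06. Solving, k_gold = (0.38/0.06)^(1/0.62) ≈ 19.6316.
y_gold = 19.6316^0.38 ≈ 3.0997, c_gold = y_gold − 0.06·k_gold ≈ 1.9218.
Gain: Δc = 1.9218 − 1.7298 ≈ 0.1920.

Δc ≈ 0.19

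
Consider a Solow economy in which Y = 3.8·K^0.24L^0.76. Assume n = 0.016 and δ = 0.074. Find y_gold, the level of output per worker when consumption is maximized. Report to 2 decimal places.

y_gold ≈ 7.90

Capital per worker breaks even when investment replaces (n + δ)·k; here n + δ = 0.09.
Golden rule sets MPK = n+δ: 0.24·3.8·k^(0.24−1) = 0.09, so k_gold = (0.24·3.8/0.09)^(1/0.76) ≈ 21.0551.
Output: y_gold = 3.8·k_gold^0.24 = 3.8·21.0551^0.24 ≈ 7.8957.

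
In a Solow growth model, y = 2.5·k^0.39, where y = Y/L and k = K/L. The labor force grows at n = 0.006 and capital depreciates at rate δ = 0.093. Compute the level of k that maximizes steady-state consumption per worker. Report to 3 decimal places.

k_gold ≈ 42.508

Break-even investment rate: n + δ = 0.006 + 0.093 = 0.099.
At the golden rule the marginal product of capital equals n+δ: 0.39·2.5·k^(0.39−1) = 0.099. Solving, k_gold = (0.39·2.5/0.099)^(1/0.61) ≈ 42.5084.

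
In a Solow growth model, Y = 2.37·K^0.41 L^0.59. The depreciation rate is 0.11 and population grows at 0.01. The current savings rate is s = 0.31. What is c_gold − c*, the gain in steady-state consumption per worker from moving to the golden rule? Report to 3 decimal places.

The effective depreciation rate is n + δ = 0.01 + 0.11 = 0.12.
Current steady state (s = 0.31): k* = (0.31·2.37/0.12)^(1/0.59) ≈ 21.5664, y* = 2.37·21.5664^0.41 ≈ 8.3483, c* = (1−0.31)·8.3483 ≈ 5.7603.
Maximizing c = f(k) − (n+δ)·k gives f'(k) = n+δ, i.e. 0.41·2.37·k^(0.41−1) = 0.12, so k_gold = (0.41·2.37/0.12)^(1/0.59) ≈ 34.6400.
y_gold = 2.37·34.6400^0.41 ≈ 10.1385, c_gold = y_gold − 0.12·k_gold ≈ 5.9817.
Gain: Δc = 5.9817 − 5.7603 ≈ 0.2214.

Δc ≈ 0.221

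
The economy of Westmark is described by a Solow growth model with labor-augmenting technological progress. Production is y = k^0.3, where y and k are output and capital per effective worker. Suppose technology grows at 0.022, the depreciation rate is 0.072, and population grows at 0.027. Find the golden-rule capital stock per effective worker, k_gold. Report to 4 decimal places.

k_gold ≈ 3.6588

Capital per effective worker breaks even when investment replaces (n + g + δ)·k; here n + g + δ = 0.121.
Golden rule sets MPK = n+g+δ: 0.3·k^(0.3−1) = 0.121, so k_gold = (0.3/0.121)^(1/0.7) ≈ 3.6588.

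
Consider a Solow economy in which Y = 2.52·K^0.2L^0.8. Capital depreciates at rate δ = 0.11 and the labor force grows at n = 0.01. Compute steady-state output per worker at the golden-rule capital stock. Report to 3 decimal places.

y_gold ≈ 3.608

n + δ = 0.01 + 0.11 = 0.12.
Maximizing c = f(k) − (n+δ)·k gives f'(k) = n+δ, i.e. 0.2·2.52·k^(0.2−1) = 0.12, so k_gold = (0.2·2.52/0.12)^(1/0.8) ≈ 6.0126.
Output: y_gold = 2.52·k_gold^0.2 = 2.52·6.0126^0.2 ≈ 3.6076.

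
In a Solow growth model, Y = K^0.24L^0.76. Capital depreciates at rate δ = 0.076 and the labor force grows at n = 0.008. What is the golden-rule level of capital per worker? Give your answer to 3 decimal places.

k_gold ≈ 3.980

Break-even investment rate: n + δ = 0.008 + 0.076 = 0.084.
Golden rule sets MPK = n+δ: 0.24·k^(0.24−1) = 0.084, so k_gold = (0.24/0.084)^(1/0.76) ≈ 3.9803.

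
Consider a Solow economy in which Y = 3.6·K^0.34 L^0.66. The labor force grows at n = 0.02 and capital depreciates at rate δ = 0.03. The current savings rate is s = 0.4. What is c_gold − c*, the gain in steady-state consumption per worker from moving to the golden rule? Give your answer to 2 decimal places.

n + δ = 0.02 + 0.03 = 0.05.
Current steady state (s = 0.4): k* = (0.4·3.6/0.05)^(1/0.66) ≈ 162.6300, y* = 3.6·162.6300^0.34 ≈ 20.3288, c* = (1−0.4)·20.3288 ≈ 12.1973.
Maximizing c = f(k) − (n+δ)·k gives f'(k) = n+δ, i.e. 0.34·3.6·k^(0.34−1) = 0.05, so k_gold = (0.34·3.6/0.05)^(1/0.66) ≈ 127.1334.
y_gold = 3.6·127.1334^0.34 ≈ 18.6961, c_gold = y_gold − 0.05·k_gold ≈ 12.3394.
Gain: Δc = 12.3394 − 12.1973 ≈ 0.1422.

Δc ≈ 0.14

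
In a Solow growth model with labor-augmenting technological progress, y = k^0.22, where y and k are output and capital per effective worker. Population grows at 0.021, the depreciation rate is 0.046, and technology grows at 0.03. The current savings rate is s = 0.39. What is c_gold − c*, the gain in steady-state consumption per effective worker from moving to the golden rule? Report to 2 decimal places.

Break-even investment rate: n + g + δ = 0.021 + 0.03 + 0.046 = 0.097.
Current steady state (s = 0.39): k* = (0.39/0.097)^(1/0.78) ≈ 5.9530, y* = 5.9530^0.22 ≈ 1.4806, c* = (1−0.39)·1.4806 ≈ 0.9032.
Golden rule sets MPK = n+g+δ: 0.22·k^(0.22−1) = 0.097, so k_gold = (0.22/0.097)^(1/0.78) ≈ 2.8573.
y_gold = 2.8573^0.22 ≈ 1.2598, c_gold = y_gold − 0.097·k_gold ≈ 0.9827.
Gain: Δc = 0.9827 − 0.9032 ≈ 0.0795.

Δc ≈ 0.08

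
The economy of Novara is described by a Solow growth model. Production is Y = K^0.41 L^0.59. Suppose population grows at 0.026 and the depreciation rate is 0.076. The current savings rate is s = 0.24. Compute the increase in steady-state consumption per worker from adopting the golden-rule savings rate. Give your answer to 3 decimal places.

Δc ≈ 0.174

Break-even investment rate: n + δ = 0.026 + 0.076 = 0.102.
Current steady state (s = 0.24): k* = (0.24/0.102)^(1/0.59) ≈ 4.2643, y* = 4.2643^0.41 ≈ 1.8123, c* = (1−0.24)·1.8123 ≈ 1.3774.
Golden rule sets MPK = n+δ: 0.41·k^(0.41−1) = 0.102, so k_gold = (0.41/0.102)^(1/0.59) ≈ 10.5692.
y_gold = 10.5692^0.41 ≈ 2.6294, c_gold = y_gold − 0.102·k_gold ≈ 1.5513.
Gain: Δc = 1.5513 − 1.3774 ≈ 0.1740.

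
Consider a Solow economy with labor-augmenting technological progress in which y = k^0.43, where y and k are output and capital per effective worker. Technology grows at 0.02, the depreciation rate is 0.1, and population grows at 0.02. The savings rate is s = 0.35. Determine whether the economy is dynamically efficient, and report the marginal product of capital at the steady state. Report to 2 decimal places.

dynamically efficient; MPK ≈ 0.17

Capital per effective worker breaks even when investment replaces (n + g + δ)·k; here n + g + δ = 0.14.
Steady-state k*: s·k^0.43 = 0.14·k gives k* = (0.35/0.14)^(1/0.57) ≈ 4.9905.
MPK = 0.43·4.9905^(-0.57) ≈ 0.1720.
MPK > n+g+δ = 0.14, so the economy is dynamically efficient (under-saving).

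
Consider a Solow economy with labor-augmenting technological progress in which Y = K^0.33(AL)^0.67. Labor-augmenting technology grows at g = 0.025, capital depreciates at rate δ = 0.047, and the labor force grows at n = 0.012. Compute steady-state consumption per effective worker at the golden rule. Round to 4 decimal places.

Capital per effective worker breaks even when investment replaces (n + g + δ)·k; here n + g + δ = 0.084.
Golden rule sets MPK = n+g+δ: 0.33·k^(0.33−1) = 0.084, so k_gold = (0.33/0.084)^(1/0.67) ≈ 7.7076.
y_gold = 7.7076^0.33 ≈ 1.9619.
c_gold = y_gold − (n+g+δ)·k_gold = 1.9619 − 0.084·7.7076 ≈ 1.3145.

c_gold ≈ 1.3145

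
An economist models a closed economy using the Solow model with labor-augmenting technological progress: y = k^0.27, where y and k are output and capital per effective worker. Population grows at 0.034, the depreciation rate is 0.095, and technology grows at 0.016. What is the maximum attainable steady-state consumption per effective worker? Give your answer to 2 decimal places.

Break-even investment rate: n + g + δ = 0.034 + 0.016 + 0.095 = 0.145.
Setting f'(k) = n+g+δ gives 0.27·k^(0.27−1) = 0.145, hence k_gold = (0.27/0.145)^(1/0.73) ≈ 2.3435.
y_gold = 2.3435^0.27 ≈ 1.2585.
c_gold = y_gold − (n+g+δ)·k_gold = 1.2585 − 0.145·2.3435 ≈ 0.9187.

c_gold ≈ 0.92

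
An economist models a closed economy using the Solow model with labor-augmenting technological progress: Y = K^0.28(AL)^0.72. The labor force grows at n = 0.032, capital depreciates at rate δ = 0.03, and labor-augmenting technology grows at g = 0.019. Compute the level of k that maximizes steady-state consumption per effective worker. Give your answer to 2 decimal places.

k_gold ≈ 5.60

Break-even investment rate: n + g + δ = 0.032 + 0.019 + 0.03 = 0.081.
Setting f'(k) = n+g+δ gives 0.28·k^(0.28−1) = 0.081, hence k_gold = (0.28/0.081)^(1/0.72) ≈ 5.5996.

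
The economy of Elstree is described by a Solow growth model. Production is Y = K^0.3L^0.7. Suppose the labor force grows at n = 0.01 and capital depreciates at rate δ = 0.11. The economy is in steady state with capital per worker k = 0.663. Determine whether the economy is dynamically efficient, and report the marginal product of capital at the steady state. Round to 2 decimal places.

dynamically efficient; MPK ≈ 0.40

Break-even investment rate: n + δ = 0.01 + 0.11 = 0.12.
MPK = 0.3·k^(0.3−1) = 0.3·0.663^(-0.7) ≈ 0.4000.
MPK > 0.12, so the economy is dynamically efficient (under-saving).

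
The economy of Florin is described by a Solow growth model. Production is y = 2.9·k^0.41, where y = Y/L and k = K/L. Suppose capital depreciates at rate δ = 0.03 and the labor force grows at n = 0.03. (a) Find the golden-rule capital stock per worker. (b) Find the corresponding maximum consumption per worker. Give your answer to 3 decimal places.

The effective depreciation rate is n + δ = 0.03 + 0.03 = 0.06.
Golden rule sets MPK = n+δ: 0.41·2.9·k^(0.41−1) = 0.06, so k_gold = (0.41·2.9/0.06)^(1/0.59) ≈ 157.8908.
y_gold = 2.9·157.8908^0.41 ≈ 23.1060; c_gold = y_gold − 0.06·k_gold ≈ 13.6325.

(a) k_gold ≈ 157.891; (b) c_gold ≈ 13.633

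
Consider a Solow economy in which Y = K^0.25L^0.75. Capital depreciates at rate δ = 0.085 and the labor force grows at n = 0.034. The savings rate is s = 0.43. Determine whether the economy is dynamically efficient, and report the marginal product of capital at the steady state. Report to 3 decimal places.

dynamically inefficient; MPK ≈ 0.069

Capital per worker breaks even when investment replaces (n + δ)·k; here n + δ = 0.119.
Steady-state k*: s·k^0.25 = 0.119·k gives k* = (0.43/0.119)^(1/0.75) ≈ 5.5449.
MPK = 0.25·5.5449^(-0.75) ≈ 0.0692.
MPK < n+δ = 0.119, so the economy is dynamically inefficient (over-saving).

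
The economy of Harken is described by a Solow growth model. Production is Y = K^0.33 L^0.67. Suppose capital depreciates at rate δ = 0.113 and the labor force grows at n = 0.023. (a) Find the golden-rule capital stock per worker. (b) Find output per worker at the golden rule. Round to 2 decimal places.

Capital per worker breaks even when investment replaces (n + δ)·k; here n + δ = 0.136.
At the golden rule the marginal product of capital equals n+δ: 0.33·k^(0.33−1) = 0.136. Solving, k_gold = (0.33/0.136)^(1/0.67) ≈ 3.7548.
y_gold = 3.7548^0.33 ≈ 1.5474.

(a) k_gold ≈ 3.75; (b) y_gold ≈ 1.55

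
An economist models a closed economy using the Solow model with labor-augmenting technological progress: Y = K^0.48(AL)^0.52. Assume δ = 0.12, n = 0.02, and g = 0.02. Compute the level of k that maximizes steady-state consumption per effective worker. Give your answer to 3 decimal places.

Capital per effective worker breaks even when investment replaces (n + g + δ)·k; here n + g + δ = 0.16.
Golden rule sets MPK = n+g+δ: 0.48·k^(0.48−1) = 0.16, so k_gold = (0.48/0.16)^(1/0.52) ≈ 8.2707.

k_gold ≈ 8.271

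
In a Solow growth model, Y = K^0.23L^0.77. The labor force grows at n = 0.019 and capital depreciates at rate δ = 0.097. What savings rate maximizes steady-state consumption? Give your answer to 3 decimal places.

s_gold = 0.230

n + δ = 0.019 + 0.097 = 0.116.
At the golden rule MPK = n+δ, and in any Cobb-Douglas steady state s = (n+δ)·k/y = MPK·k/y = capital's share 0.23.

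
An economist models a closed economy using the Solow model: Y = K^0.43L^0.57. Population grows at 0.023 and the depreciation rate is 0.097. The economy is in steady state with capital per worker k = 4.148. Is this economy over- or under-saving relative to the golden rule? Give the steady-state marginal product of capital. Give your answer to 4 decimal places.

under-saving; MPK ≈ 0.1911

n + δ = 0.023 + 0.097 = 0.12.
MPK = 0.43·k^(0.43−1) = 0.43·4.148^(-0.57) ≈ 0.1911.
MPK > 0.12, so the economy is dynamically efficient (under-saving).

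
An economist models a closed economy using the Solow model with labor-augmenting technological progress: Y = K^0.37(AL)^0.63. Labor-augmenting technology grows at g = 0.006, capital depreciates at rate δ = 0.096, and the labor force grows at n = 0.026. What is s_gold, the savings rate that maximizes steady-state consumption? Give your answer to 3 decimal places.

Capital per effective worker breaks even when investment replaces (n + g + δ)·k; here n + g + δ = 0.128.
At the golden rule MPK = n+g+δ, and in any Cobb-Douglas steady state s = (n+g+δ)·k/y = MPK·k/y = capital's share 0.37.

s_gold = 0.370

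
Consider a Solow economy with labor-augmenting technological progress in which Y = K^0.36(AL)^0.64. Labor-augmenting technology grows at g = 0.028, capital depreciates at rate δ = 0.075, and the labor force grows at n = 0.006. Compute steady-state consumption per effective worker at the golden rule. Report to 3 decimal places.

c_gold ≈ 1.253

Capital per effective worker breaks even when investment replaces (n + g + δ)·k; here n + g + δ = 0.109.
Golden rule sets MPK = n+g+δ: 0.36·k^(0.36−1) = 0.109, so k_gold = (0.36/0.109)^(1/0.64) ≈ 6.4676.
y_gold = 6.4676^0.36 ≈ 1.9582.
c_gold = y_gold − (n+g+δ)·k_gold = 1.9582 − 0.109·6.4676 ≈ 1.2533.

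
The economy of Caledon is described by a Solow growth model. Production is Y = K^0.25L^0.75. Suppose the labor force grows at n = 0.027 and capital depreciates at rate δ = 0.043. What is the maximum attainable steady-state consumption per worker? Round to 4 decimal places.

c_gold ≈ 1.1464

Capital per worker breaks even when investment replaces (n + δ)·k; here n + δ = 0.07.
At the golden rule the marginal product of capital equals n+δ: 0.25·k^(0.25−1) = 0.07. Solving, k_gold = (0.25/0.07)^(1/0.75) ≈ 5.4591.
y_gold = 5.4591^0.25 ≈ 1.5286.
c_gold = y_gold − (n+δ)·k_gold = 1.5286 − 0.07·5.4591 ≈ 1.1464.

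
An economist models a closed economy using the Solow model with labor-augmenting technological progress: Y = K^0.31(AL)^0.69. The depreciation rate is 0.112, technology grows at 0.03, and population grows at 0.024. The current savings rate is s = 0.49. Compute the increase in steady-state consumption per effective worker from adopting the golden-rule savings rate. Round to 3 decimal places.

The effective depreciation rate is n + g + δ = 0.024 + 0.03 + 0.112 = 0.166.
Current steady state (s = 0.49): k* = (0.49/0.166)^(1/0.69) ≈ 4.8005, y* = 4.8005^0.31 ≈ 1.6263, c* = (1−0.49)·1.6263 ≈ 0.8294.
Setting f'(k) = n+g+δ gives 0.31·k^(0.31−1) = 0.166, hence k_gold = (0.31/0.166)^(1/0.69) ≈ 2.4724.
y_gold = 2.4724^0.31 ≈ 1.3239, c_gold = y_gold − 0.166·k_gold ≈ 0.9135.
Gain: Δc = 0.9135 − 0.8294 ≈ 0.0841.

Δc ≈ 0.084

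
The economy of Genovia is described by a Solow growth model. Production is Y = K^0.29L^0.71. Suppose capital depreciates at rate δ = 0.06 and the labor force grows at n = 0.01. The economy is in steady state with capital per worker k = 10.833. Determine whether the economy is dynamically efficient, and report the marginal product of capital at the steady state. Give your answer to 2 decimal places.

n + δ = 0.01 + 0.06 = 0.07.
MPK = 0.29·k^(0.29−1) = 0.29·10.833^(-0.71) ≈ 0.0534.
MPK < 0.07, so the economy is dynamically inefficient (over-saving).

dynamically inefficient; MPK ≈ 0.05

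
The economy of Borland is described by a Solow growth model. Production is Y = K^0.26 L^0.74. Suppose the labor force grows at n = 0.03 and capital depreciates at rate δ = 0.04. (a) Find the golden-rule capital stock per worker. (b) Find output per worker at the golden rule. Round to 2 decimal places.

(a) k_gold ≈ 5.89; (b) y_gold ≈ 1.59

Break-even investment rate: n + δ = 0.03 + 0.04 = 0.07.
At the golden rule the marginal product of capital equals n+δ: 0.26·k^(0.26−1) = 0.07. Solving, k_gold = (0.26/0.07)^(1/0.74) ≈ 5.8898.
y_gold = 5.8898^0.26 ≈ 1.5857.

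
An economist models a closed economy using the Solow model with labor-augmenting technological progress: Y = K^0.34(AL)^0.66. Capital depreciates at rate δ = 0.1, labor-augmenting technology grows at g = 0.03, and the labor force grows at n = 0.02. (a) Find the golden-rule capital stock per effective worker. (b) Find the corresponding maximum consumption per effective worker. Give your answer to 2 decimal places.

(a) k_gold ≈ 3.46; (b) c_gold ≈ 1.01

Break-even investment rate: n + g + δ = 0.02 + 0.03 + 0.1 = 0.15.
Maximizing c = f(k) − (n+g+δ)·k gives f'(k) = n+g+δ, i.e. 0.34·k^(0.34−1) = 0.15, so k_gold = (0.34/0.15)^(1/0.66) ≈ 3.4551.
y_gold = 3.4551^0.34 ≈ 1.5243; c_gold = y_gold − 0.15·k_gold ≈ 1.0061.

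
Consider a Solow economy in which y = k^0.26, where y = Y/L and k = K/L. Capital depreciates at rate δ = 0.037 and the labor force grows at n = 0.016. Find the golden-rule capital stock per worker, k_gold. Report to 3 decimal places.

n + δ = 0.016 + 0.037 = 0.053.
Setting f'(k) = n+δ gives 0.26·k^(0.26−1) = 0.053, hence k_gold = (0.26/0.053)^(1/0.74) ≈ 8.5778.

k_gold ≈ 8.578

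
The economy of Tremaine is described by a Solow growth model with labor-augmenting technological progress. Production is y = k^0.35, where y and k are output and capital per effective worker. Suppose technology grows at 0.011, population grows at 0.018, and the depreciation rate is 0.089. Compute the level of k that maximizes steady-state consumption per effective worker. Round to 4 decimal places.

n + g + δ = 0.018 + 0.011 + 0.089 = 0.118.
At the golden rule the marginal product of capital equals n+g+δ: 0.35·k^(0.35−1) = 0.118. Solving, k_gold = (0.35/0.118)^(1/0.65) ≈ 5.3265.

k_gold ≈ 5.3265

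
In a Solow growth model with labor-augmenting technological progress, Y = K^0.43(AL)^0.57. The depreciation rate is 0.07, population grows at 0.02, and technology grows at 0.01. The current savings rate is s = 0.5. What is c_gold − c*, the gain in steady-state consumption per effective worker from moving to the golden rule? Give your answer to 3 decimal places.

Δc ≈ 0.029

Break-even investment rate: n + g + δ = 0.02 + 0.01 + 0.07 = 0.1.
Current steady state (s = 0.5): k* = (0.5/0.1)^(1/0.57) ≈ 16.8369, y* = 16.8369^0.43 ≈ 3.3674, c* = (1−0.5)·3.3674 ≈ 1.6837.
Maximizing c = f(k) − (n+g+δ)·k gives f'(k) = n+g+δ, i.e. 0.43·k^(0.43−1) = 0.1, so k_gold = (0.43/0.1)^(1/0.57) ≈ 12.9225.
y_gold = 12.9225^0.43 ≈ 3.0052, c_gold = y_gold − 0.1·k_gold ≈ 1.7130.
Gain: Δc = 1.7130 − 1.6837 ≈ 0.0293.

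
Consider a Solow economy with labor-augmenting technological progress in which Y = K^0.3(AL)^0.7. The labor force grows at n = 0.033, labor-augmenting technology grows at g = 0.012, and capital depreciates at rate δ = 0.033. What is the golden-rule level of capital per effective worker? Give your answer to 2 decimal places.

The effective depreciation rate is n + g + δ = 0.033 + 0.012 + 0.033 = 0.078.
Maximizing c = f(k) − (n+g+δ)·k gives f'(k) = n+g+δ, i.e. 0.3·k^(0.3−1) = 0.078, so k_gold = (0.3/0.078)^(1/0.7) ≈ 6.8510.

k_gold ≈ 6.85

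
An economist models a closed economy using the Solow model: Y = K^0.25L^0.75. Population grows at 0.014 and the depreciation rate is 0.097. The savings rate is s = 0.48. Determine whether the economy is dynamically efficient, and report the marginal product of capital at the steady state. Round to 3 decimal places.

Break-even investment rate: n + δ = 0.014 + 0.097 = 0.111.
Steady-state k*: s·k^0.25 = 0.111·k gives k* = (0.48/0.111)^(1/0.75) ≈ 7.0452.
MPK = 0.25·7.0452^(-0.75) ≈ 0.0578.
MPK < n+δ = 0.111, so the economy is dynamically inefficient (over-saving).

dynamically inefficient; MPK ≈ 0.058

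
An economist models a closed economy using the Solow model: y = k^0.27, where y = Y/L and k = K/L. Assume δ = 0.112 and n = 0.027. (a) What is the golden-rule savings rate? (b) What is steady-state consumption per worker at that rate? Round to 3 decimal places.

Capital per worker breaks even when investment replaces (n + δ)·k; here n + δ = 0.139.
For Cobb-Douglas, s_gold equals capital's share: s_gold = 0.27.
Golden rule sets MPK = n+δ: 0.27·k^(0.27−1) = 0.139, so k_gold = (0.27/0.139)^(1/0.73) ≈ 2.4831.
y_gold = 2.4831^0.27 ≈ 1.2783; c_gold = (1−0.27)·y_gold ≈ 0.9332.

(a) s_gold = 0.270; (b) c_gold ≈ 0.933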